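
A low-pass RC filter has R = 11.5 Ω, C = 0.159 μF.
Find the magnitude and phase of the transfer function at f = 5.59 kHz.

Step 1 — Angular frequency: ω = 2π·5590 = 3.512e+04 rad/s.
Step 2 — Transfer function: H(jω) = 1/(1 + jωRC).
Step 3 — Denominator: 1 + jωRC = 1 + j·3.512e+04·11.5·1.59e-07 = 1 + j0.06422.
Step 4 — H = 0.9959 - j0.06396.
Step 5 — Magnitude: |H| = 0.9979 (-0.0 dB); phase: φ = -3.7°.

|H| = 0.9979 (-0.0 dB), φ = -3.7°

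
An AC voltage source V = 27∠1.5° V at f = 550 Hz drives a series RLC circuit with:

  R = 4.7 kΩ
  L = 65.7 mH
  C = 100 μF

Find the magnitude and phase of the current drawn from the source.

Step 1 — Angular frequency: ω = 2π·f = 2π·550 = 3456 rad/s.
Step 2 — Component impedances:
  R: Z = R = 4700 Ω
  L: Z = jωL = j·3456·0.0657 = 0 + j227 Ω
  C: Z = 1/(jωC) = -j/(ω·C) = 0 - j2.894 Ω
Step 3 — Series combination: Z_total = R + L + C = 4700 + j224.1 Ω = 4705∠2.7° Ω.
Step 4 — Source phasor: V = 27∠1.5° V = 26.99 + j0.7068 V.
Step 5 — Ohm's law: I = V / Z_total = (26.99 + j0.7068) / (4700 + j224.1) = 0.005737 - j0.0001232 A.
Step 6 — Convert to polar: |I| = 0.005738 A, ∠I = -1.2°.

I = 0.005738∠-1.2° A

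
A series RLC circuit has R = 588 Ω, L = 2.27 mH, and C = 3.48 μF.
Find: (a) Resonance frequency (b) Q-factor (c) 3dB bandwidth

Step 1 — Resonance: ω₀ = 1/√(LC) = 1/√(0.00227·3.48e-06) = 1.125e+04 rad/s.
Step 2 — f₀ = ω₀/(2π) = 1791 Hz.
Step 3 — Series Q: Q = ω₀L/R = 1.125e+04·0.00227/588 = 0.04344.
Step 4 — Bandwidth: Δω = ω₀/Q = 2.59e+05 rad/s; BW = Δω/(2π) = 4.123e+04 Hz.

(a) f₀ = 1791 Hz  (b) Q = 0.04344  (c) BW = 4.123e+04 Hz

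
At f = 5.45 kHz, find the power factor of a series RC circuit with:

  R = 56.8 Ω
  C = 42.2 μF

Step 1 — Angular frequency: ω = 2π·f = 2π·5450 = 3.424e+04 rad/s.
Step 2 — Component impedances:
  R: Z = R = 56.8 Ω
  C: Z = 1/(jωC) = -j/(ω·C) = 0 - j0.692 Ω
Step 3 — Series combination: Z_total = R + C = 56.8 - j0.692 Ω = 56.8∠-0.7° Ω.
Step 4 — Power factor: PF = cos(φ) = Re(Z)/|Z| = 56.8/56.804 = 0.9999.
Step 5 — Type: Im(Z) = -0.692 ⇒ leading (phase φ = -0.7°).

PF = 0.9999 (leading, φ = -0.7°)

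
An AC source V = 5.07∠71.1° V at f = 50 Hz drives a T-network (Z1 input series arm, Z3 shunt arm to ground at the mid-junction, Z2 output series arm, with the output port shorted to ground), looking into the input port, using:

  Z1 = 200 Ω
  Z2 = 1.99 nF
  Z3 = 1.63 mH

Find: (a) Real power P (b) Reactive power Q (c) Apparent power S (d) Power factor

Step 1 — Angular frequency: ω = 2π·f = 2π·50 = 314.2 rad/s.
Step 2 — Component impedances:
  Z1: Z = R = 200 Ω
  Z2: Z = 1/(jωC) = -j/(ω·C) = 0 - j1.6e+06 Ω
  Z3: Z = jωL = j·314.2·0.00163 = 0 + j0.5121 Ω
Step 3 — With the output port shorted to ground, the output series arm Z2 runs from the junction to ground; the shunt arm Z3 also runs from the junction to ground. They appear in parallel: Z3 || Z2 = 0 + j0.5121 Ω.
Step 4 — Series with input arm Z1: Z_in = Z1 + (Z3 || Z2) = 200 + j0.5121 Ω = 200∠0.1° Ω.
Step 5 — Source phasor: V = 5.07∠71.1° V = 1.642 + j4.797 V.
Step 6 — Current: I = V / Z = 0.008273 + j0.02396 A = 0.02535∠71.0° A.
Step 7 — Complex power: S = V·I* = 0.1285 + j0.0003291 VA.
Step 8 — Real power: P = Re(S) = 0.1285 W.
Step 9 — Reactive power: Q = Im(S) = 0.0003291 VAR.
Step 10 — Apparent power: |S| = 0.1285 VA.
Step 11 — Power factor: PF = P/|S| = 1 (lagging).

(a) P = 0.1285 W  (b) Q = 0.0003291 VAR  (c) S = 0.1285 VA  (d) PF = 1 (lagging)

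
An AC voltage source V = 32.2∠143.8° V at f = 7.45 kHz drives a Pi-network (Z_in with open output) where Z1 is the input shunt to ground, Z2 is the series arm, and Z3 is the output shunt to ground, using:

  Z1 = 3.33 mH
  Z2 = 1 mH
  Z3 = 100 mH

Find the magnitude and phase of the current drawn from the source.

Step 1 — Angular frequency: ω = 2π·f = 2π·7450 = 4.681e+04 rad/s.
Step 2 — Component impedances:
  Z1: Z = jωL = j·4.681e+04·0.00333 = 0 + j155.9 Ω
  Z2: Z = jωL = j·4.681e+04·0.001 = 0 + j46.81 Ω
  Z3: Z = jωL = j·4.681e+04·0.1 = 0 + j4681 Ω
Step 3 — With open output, the series arm Z2 and the output shunt Z3 appear in series to ground: Z2 + Z3 = 0 + j4728 Ω.
Step 4 — Parallel with input shunt Z1: Z_in = Z1 || (Z2 + Z3) = 0 + j150.9 Ω = 150.9∠90.0° Ω.
Step 5 — Source phasor: V = 32.2∠143.8° V = -25.98 + j19.02 V.
Step 6 — Ohm's law: I = V / Z_total = (-25.98 + j19.02) / (0 + j150.9) = 0.126 + j0.1722 A.
Step 7 — Convert to polar: |I| = 0.2134 A, ∠I = 53.8°.

I = 0.2134∠53.8° A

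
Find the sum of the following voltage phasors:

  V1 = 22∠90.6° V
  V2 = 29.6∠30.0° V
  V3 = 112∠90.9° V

Step 1 — Convert each phasor to rectangular form:
  V1 = 22·(cos(90.6°) + j·sin(90.6°)) = -0.2304 + j22 V
  V2 = 29.6·(cos(30.0°) + j·sin(30.0°)) = 25.63 + j14.8 V
  V3 = 112·(cos(90.9°) + j·sin(90.9°)) = -1.759 + j112 V
Step 2 — Sum components: V_total = 23.64 + j148.8 V.
Step 3 — Convert to polar: |V_total| = 150.7 V, ∠V_total = 81.0°.

V_total = 150.7∠81.0° V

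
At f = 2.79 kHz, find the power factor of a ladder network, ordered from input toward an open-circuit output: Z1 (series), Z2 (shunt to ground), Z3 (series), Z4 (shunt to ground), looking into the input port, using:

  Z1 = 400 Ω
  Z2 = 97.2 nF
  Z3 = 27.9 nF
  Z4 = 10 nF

Step 1 — Angular frequency: ω = 2π·f = 2π·2790 = 1.753e+04 rad/s.
Step 2 — Component impedances:
  Z1: Z = R = 400 Ω
  Z2: Z = 1/(jωC) = -j/(ω·C) = 0 - j586.9 Ω
  Z3: Z = 1/(jωC) = -j/(ω·C) = 0 - j2045 Ω
  Z4: Z = 1/(jωC) = -j/(ω·C) = 0 - j5704 Ω
Step 3 — Ladder network (open output): work backward from the far end, alternating series and parallel combinations. Z_in = 400 - j545.6 Ω = 676.5∠-53.8° Ω.
Step 4 — Power factor: PF = cos(φ) = Re(Z)/|Z| = 400/676.5 = 0.5913.
Step 5 — Type: Im(Z) = -545.6 ⇒ leading (phase φ = -53.8°).

PF = 0.5913 (leading, φ = -53.8°)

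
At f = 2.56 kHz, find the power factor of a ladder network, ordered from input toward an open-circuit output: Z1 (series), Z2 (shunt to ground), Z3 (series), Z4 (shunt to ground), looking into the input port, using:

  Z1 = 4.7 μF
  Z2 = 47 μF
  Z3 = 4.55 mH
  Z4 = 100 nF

Step 1 — Angular frequency: ω = 2π·f = 2π·2560 = 1.608e+04 rad/s.
Step 2 — Component impedances:
  Z1: Z = 1/(jωC) = -j/(ω·C) = 0 - j13.23 Ω
  Z2: Z = 1/(jωC) = -j/(ω·C) = 0 - j1.323 Ω
  Z3: Z = jωL = j·1.608e+04·0.00455 = 0 + j73.19 Ω
  Z4: Z = 1/(jωC) = -j/(ω·C) = 0 - j621.7 Ω
Step 3 — Ladder network (open output): work backward from the far end, alternating series and parallel combinations. Z_in = 0 - j14.55 Ω = 14.55∠-90.0° Ω.
Step 4 — Power factor: PF = cos(φ) = Re(Z)/|Z| = 0/14.55 = 0.
Step 5 — Type: Im(Z) = -14.55 ⇒ leading (phase φ = -90.0°).

PF = 0 (leading, φ = -90.0°)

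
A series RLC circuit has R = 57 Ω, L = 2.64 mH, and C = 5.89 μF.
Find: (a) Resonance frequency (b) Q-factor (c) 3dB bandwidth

Step 1 — Resonance condition Im(Z)=0 gives ω₀ = 1/√(LC).
Step 2 — ω₀ = 1/√(0.00264·5.89e-06) = 8019 rad/s.
Step 3 — f₀ = ω₀/(2π) = 1276 Hz.
Step 4 — Series Q: Q = ω₀L/R = 8019·0.00264/57 = 0.3714.
Step 5 — 3dB bandwidth: Δω = ω₀/Q = 2.159e+04 rad/s; BW = Δω/(2π) = 3436 Hz.

(a) f₀ = 1276 Hz  (b) Q = 0.3714  (c) BW = 3436 Hz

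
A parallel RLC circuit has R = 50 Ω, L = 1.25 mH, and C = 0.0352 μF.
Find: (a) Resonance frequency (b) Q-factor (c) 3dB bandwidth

Step 1 — Resonance: ω₀ = 1/√(LC) = 1/√(0.00125·3.52e-08) = 1.508e+05 rad/s.
Step 2 — f₀ = ω₀/(2π) = 2.399e+04 Hz.
Step 3 — Parallel Q: Q = R/(ω₀L) = 50/(1.508e+05·0.00125) = 0.2653.
Step 4 — Bandwidth: Δω = ω₀/Q = 5.682e+05 rad/s; BW = Δω/(2π) = 9.043e+04 Hz.

(a) f₀ = 2.399e+04 Hz  (b) Q = 0.2653  (c) BW = 9.043e+04 Hz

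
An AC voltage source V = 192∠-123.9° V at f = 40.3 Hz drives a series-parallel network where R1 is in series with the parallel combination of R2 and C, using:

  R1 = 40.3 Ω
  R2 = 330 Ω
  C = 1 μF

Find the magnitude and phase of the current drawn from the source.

Step 1 — Angular frequency: ω = 2π·f = 2π·40.3 = 253.2 rad/s.
Step 2 — Component impedances:
  R1: Z = R = 40.3 Ω
  R2: Z = R = 330 Ω
  C: Z = 1/(jωC) = -j/(ω·C) = 0 - j3949 Ω
Step 3 — Parallel branch: R2 || C = 1/(1/R2 + 1/C) = 327.7 - j27.38 Ω.
Step 4 — Series with R1: Z_total = R1 + (R2 || C) = 368 - j27.38 Ω = 369∠-4.3° Ω.
Step 5 — Source phasor: V = 192∠-123.9° V = -107.1 - j159.4 V.
Step 6 — Ohm's law: I = V / Z_total = (-107.1 - j159.4) / (368 - j27.38) = -0.2573 - j0.4522 A.
Step 7 — Convert to polar: |I| = 0.5203 A, ∠I = -119.6°.

I = 0.5203∠-119.6° A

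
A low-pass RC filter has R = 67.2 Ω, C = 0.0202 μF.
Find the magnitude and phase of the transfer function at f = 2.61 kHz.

Step 1 — Angular frequency: ω = 2π·2610 = 1.64e+04 rad/s.
Step 2 — Transfer function: H(jω) = 1/(1 + jωRC).
Step 3 — Denominator: 1 + jωRC = 1 + j·1.64e+04·67.2·2.02e-08 = 1 + j0.02226.
Step 4 — H = 0.9995 - j0.02225.
Step 5 — Magnitude: |H| = 0.9998 (-0.0 dB); phase: φ = -1.3°.

|H| = 0.9998 (-0.0 dB), φ = -1.3°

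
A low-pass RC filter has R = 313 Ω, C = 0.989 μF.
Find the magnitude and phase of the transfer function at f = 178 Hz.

Step 1 — Angular frequency: ω = 2π·178 = 1118 rad/s.
Step 2 — Transfer function: H(jω) = 1/(1 + jωRC).
Step 3 — Denominator: 1 + jωRC = 1 + j·1118·313·9.89e-07 = 1 + j0.3462.
Step 4 — H = 0.893 - j0.3092.
Step 5 — Magnitude: |H| = 0.945 (-0.5 dB); phase: φ = -19.1°.

|H| = 0.945 (-0.5 dB), φ = -19.1°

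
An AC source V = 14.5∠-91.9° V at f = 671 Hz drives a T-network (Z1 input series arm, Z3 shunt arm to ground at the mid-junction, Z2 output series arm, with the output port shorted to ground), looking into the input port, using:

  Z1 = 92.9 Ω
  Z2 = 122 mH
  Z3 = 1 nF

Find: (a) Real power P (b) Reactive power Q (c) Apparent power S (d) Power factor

Step 1 — Angular frequency: ω = 2π·f = 2π·671 = 4216 rad/s.
Step 2 — Component impedances:
  Z1: Z = R = 92.9 Ω
  Z2: Z = jωL = j·4216·0.122 = 0 + j514.4 Ω
  Z3: Z = 1/(jωC) = -j/(ω·C) = 0 - j2.372e+05 Ω
Step 3 — With the output port shorted to ground, the output series arm Z2 runs from the junction to ground; the shunt arm Z3 also runs from the junction to ground. They appear in parallel: Z3 || Z2 = 0 + j515.5 Ω.
Step 4 — Series with input arm Z1: Z_in = Z1 + (Z3 || Z2) = 92.9 + j515.5 Ω = 523.8∠79.8° Ω.
Step 5 — Source phasor: V = 14.5∠-91.9° V = -0.4808 - j14.49 V.
Step 6 — Current: I = V / Z = -0.02739 - j0.004004 A = 0.02768∠-171.7° A.
Step 7 — Complex power: S = V·I* = 0.0712 + j0.395 VA.
Step 8 — Real power: P = Re(S) = 0.0712 W.
Step 9 — Reactive power: Q = Im(S) = 0.395 VAR.
Step 10 — Apparent power: |S| = 0.4014 VA.
Step 11 — Power factor: PF = P/|S| = 0.1774 (lagging).

(a) P = 0.0712 W  (b) Q = 0.395 VAR  (c) S = 0.4014 VA  (d) PF = 0.1774 (lagging)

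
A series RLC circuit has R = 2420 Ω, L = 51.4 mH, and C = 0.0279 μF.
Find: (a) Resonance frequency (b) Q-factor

Step 1 — Resonance condition Im(Z)=0 gives ω₀ = 1/√(LC).
Step 2 — ω₀ = 1/√(0.0514·2.79e-08) = 2.641e+04 rad/s.
Step 3 — f₀ = ω₀/(2π) = 4203 Hz.
Step 4 — Series Q: Q = ω₀L/R = 2.641e+04·0.0514/2420 = 0.5609.

(a) f₀ = 4203 Hz  (b) Q = 0.5609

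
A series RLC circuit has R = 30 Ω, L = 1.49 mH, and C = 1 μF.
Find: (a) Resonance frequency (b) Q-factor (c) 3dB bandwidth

Step 1 — Resonance condition Im(Z)=0 gives ω₀ = 1/√(LC).
Step 2 — ω₀ = 1/√(0.00149·1e-06) = 2.591e+04 rad/s.
Step 3 — f₀ = ω₀/(2π) = 4123 Hz.
Step 4 — Series Q: Q = ω₀L/R = 2.591e+04·0.00149/30 = 1.287.
Step 5 — 3dB bandwidth: Δω = ω₀/Q = 2.013e+04 rad/s; BW = Δω/(2π) = 3204 Hz.

(a) f₀ = 4123 Hz  (b) Q = 1.287  (c) BW = 3204 Hz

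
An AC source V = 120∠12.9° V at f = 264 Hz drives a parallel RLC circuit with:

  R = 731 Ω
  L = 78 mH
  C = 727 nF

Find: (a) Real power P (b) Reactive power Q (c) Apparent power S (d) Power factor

Step 1 — Angular frequency: ω = 2π·f = 2π·264 = 1659 rad/s.
Step 2 — Component impedances:
  R: Z = R = 731 Ω
  L: Z = jωL = j·1659·0.078 = 0 + j129.4 Ω
  C: Z = 1/(jωC) = -j/(ω·C) = 0 - j829.2 Ω
Step 3 — Parallel combination: 1/Z_total = 1/R + 1/L + 1/C; Z_total = 30.8 + j146.8 Ω = 150∠78.2° Ω.
Step 4 — Source phasor: V = 120∠12.9° V = 117 + j26.79 V.
Step 5 — Current: I = V / Z = 0.3348 - j0.7264 A = 0.7998∠-65.3° A.
Step 6 — Complex power: S = V·I* = 19.7 + j93.93 VA.
Step 7 — Real power: P = Re(S) = 19.7 W.
Step 8 — Reactive power: Q = Im(S) = 93.93 VAR.
Step 9 — Apparent power: |S| = 95.98 VA.
Step 10 — Power factor: PF = P/|S| = 0.2053 (lagging).

(a) P = 19.7 W  (b) Q = 93.93 VAR  (c) S = 95.98 VA  (d) PF = 0.2053 (lagging)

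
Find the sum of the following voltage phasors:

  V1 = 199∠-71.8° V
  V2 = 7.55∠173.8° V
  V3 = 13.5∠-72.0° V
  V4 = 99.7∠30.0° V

Step 1 — Convert each phasor to rectangular form:
  V1 = 199·(cos(-71.8°) + j·sin(-71.8°)) = 62.15 - j189 V
  V2 = 7.55·(cos(173.8°) + j·sin(173.8°)) = -7.506 + j0.8154 V
  V3 = 13.5·(cos(-72.0°) + j·sin(-72.0°)) = 4.172 - j12.84 V
  V4 = 99.7·(cos(30.0°) + j·sin(30.0°)) = 86.34 + j49.85 V
Step 2 — Sum components: V_total = 145.2 - j151.2 V.
Step 3 — Convert to polar: |V_total| = 209.6 V, ∠V_total = -46.2°.

V_total = 209.6∠-46.2° V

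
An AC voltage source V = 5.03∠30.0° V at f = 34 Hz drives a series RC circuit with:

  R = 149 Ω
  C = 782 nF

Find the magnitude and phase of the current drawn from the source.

Step 1 — Angular frequency: ω = 2π·f = 2π·34 = 213.6 rad/s.
Step 2 — Component impedances:
  R: Z = R = 149 Ω
  C: Z = 1/(jωC) = -j/(ω·C) = 0 - j5986 Ω
Step 3 — Series combination: Z_total = R + C = 149 - j5986 Ω = 5988∠-88.6° Ω.
Step 4 — Source phasor: V = 5.03∠30.0° V = 4.356 + j2.515 V.
Step 5 — Ohm's law: I = V / Z_total = (4.356 + j2.515) / (149 - j5986) = -0.0004018 + j0.0007377 A.
Step 6 — Convert to polar: |I| = 0.00084 A, ∠I = 118.6°.

I = 0.00084∠118.6° A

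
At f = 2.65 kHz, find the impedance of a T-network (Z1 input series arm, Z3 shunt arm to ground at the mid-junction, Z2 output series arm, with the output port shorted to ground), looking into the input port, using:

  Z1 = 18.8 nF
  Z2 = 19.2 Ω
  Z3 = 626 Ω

Step 1 — Angular frequency: ω = 2π·f = 2π·2650 = 1.665e+04 rad/s.
Step 2 — Component impedances:
  Z1: Z = 1/(jωC) = -j/(ω·C) = 0 - j3195 Ω
  Z2: Z = R = 19.2 Ω
  Z3: Z = R = 626 Ω
Step 3 — With the output port shorted to ground, the output series arm Z2 runs from the junction to ground; the shunt arm Z3 also runs from the junction to ground. They appear in parallel: Z3 || Z2 = 18.63 Ω.
Step 4 — Series with input arm Z1: Z_in = Z1 + (Z3 || Z2) = 18.63 - j3195 Ω = 3195∠-89.7° Ω.

Z = 18.63 - j3195 Ω = 3195∠-89.7° Ω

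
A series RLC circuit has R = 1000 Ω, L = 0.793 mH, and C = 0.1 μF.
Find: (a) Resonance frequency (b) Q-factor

Step 1 — Resonance condition Im(Z)=0 gives ω₀ = 1/√(LC).
Step 2 — ω₀ = 1/√(0.000793·1e-07) = 1.123e+05 rad/s.
Step 3 — f₀ = ω₀/(2π) = 1.787e+04 Hz.
Step 4 — Series Q: Q = ω₀L/R = 1.123e+05·0.000793/1000 = 0.08905.

(a) f₀ = 1.787e+04 Hz  (b) Q = 0.08905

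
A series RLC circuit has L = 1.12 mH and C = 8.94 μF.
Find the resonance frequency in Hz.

Step 1 — Resonance condition Im(Z)=0 gives ω₀ = 1/√(LC).
Step 2 — ω₀ = 1/√(0.00112·8.94e-06) = 9994 rad/s.
Step 3 — f₀ = ω₀/(2π) = 1591 Hz.

f₀ = 1591 Hz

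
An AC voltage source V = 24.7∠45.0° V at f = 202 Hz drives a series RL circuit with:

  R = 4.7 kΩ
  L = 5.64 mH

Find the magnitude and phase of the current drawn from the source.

Step 1 — Angular frequency: ω = 2π·f = 2π·202 = 1269 rad/s.
Step 2 — Component impedances:
  R: Z = R = 4700 Ω
  L: Z = jωL = j·1269·0.00564 = 0 + j7.158 Ω
Step 3 — Series combination: Z_total = R + L = 4700 + j7.158 Ω = 4700∠0.1° Ω.
Step 4 — Source phasor: V = 24.7∠45.0° V = 17.47 + j17.47 V.
Step 5 — Ohm's law: I = V / Z_total = (17.47 + j17.47) / (4700 + j7.158) = 0.003722 + j0.00371 A.
Step 6 — Convert to polar: |I| = 0.005255 A, ∠I = 44.9°.

I = 0.005255∠44.9° A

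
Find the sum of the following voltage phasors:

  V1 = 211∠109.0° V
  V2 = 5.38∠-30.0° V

Step 1 — Convert each phasor to rectangular form:
  V1 = 211·(cos(109.0°) + j·sin(109.0°)) = -68.69 + j199.5 V
  V2 = 5.38·(cos(-30.0°) + j·sin(-30.0°)) = 4.659 - j2.69 V
Step 2 — Sum components: V_total = -64.04 + j196.8 V.
Step 3 — Convert to polar: |V_total| = 207 V, ∠V_total = 108.0°.

V_total = 207∠108.0° V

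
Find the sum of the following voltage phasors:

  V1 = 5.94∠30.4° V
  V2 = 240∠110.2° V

Step 1 — Convert each phasor to rectangular form:
  V1 = 5.94·(cos(30.4°) + j·sin(30.4°)) = 5.123 + j3.006 V
  V2 = 240·(cos(110.2°) + j·sin(110.2°)) = -82.87 + j225.2 V
Step 2 — Sum components: V_total = -77.75 + j228.2 V.
Step 3 — Convert to polar: |V_total| = 241.1 V, ∠V_total = 108.8°.

V_total = 241.1∠108.8° V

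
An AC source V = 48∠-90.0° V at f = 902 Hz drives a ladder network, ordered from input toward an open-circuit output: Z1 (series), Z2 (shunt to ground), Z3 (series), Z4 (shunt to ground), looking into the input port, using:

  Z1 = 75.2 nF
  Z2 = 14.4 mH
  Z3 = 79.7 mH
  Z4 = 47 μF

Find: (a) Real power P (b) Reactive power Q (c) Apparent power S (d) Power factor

Step 1 — Angular frequency: ω = 2π·f = 2π·902 = 5667 rad/s.
Step 2 — Component impedances:
  Z1: Z = 1/(jωC) = -j/(ω·C) = 0 - j2346 Ω
  Z2: Z = jωL = j·5667·0.0144 = 0 + j81.61 Ω
  Z3: Z = jωL = j·5667·0.0797 = 0 + j451.7 Ω
  Z4: Z = 1/(jωC) = -j/(ω·C) = 0 - j3.754 Ω
Step 3 — Ladder network (open output): work backward from the far end, alternating series and parallel combinations. Z_in = 0 - j2277 Ω = 2277∠-90.0° Ω.
Step 4 — Source phasor: V = 48∠-90.0° V = 0 - j48 V.
Step 5 — Current: I = V / Z = 0.02108 A = 0.02108∠0.0° A.
Step 6 — Complex power: S = V·I* = 0 - j1.012 VA.
Step 7 — Real power: P = Re(S) = 0 W.
Step 8 — Reactive power: Q = Im(S) = -1.012 VAR.
Step 9 — Apparent power: |S| = 1.012 VA.
Step 10 — Power factor: PF = P/|S| = 0 (leading).

(a) P = 0 W  (b) Q = -1.012 VAR  (c) S = 1.012 VA  (d) PF = 0 (leading)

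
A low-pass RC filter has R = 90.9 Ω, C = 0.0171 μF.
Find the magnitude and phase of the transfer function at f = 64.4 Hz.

Step 1 — Angular frequency: ω = 2π·64.4 = 404.6 rad/s.
Step 2 — Transfer function: H(jω) = 1/(1 + jωRC).
Step 3 — Denominator: 1 + jωRC = 1 + j·404.6·90.9·1.71e-08 = 1 + j0.000629.
Step 4 — H = 1 - j0.000629.
Step 5 — Magnitude: |H| = 1 (-0.0 dB); phase: φ = -0.0°.

|H| = 1 (-0.0 dB), φ = -0.0°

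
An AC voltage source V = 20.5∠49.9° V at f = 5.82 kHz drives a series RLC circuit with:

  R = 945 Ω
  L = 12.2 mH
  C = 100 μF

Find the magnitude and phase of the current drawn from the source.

Step 1 — Angular frequency: ω = 2π·f = 2π·5820 = 3.657e+04 rad/s.
Step 2 — Component impedances:
  R: Z = R = 945 Ω
  L: Z = jωL = j·3.657e+04·0.0122 = 0 + j446.1 Ω
  C: Z = 1/(jωC) = -j/(ω·C) = 0 - j0.2735 Ω
Step 3 — Series combination: Z_total = R + L + C = 945 + j445.9 Ω = 1045∠25.3° Ω.
Step 4 — Source phasor: V = 20.5∠49.9° V = 13.2 + j15.68 V.
Step 5 — Ohm's law: I = V / Z_total = (13.2 + j15.68) / (945 + j445.9) = 0.01783 + j0.00818 A.
Step 6 — Convert to polar: |I| = 0.01962 A, ∠I = 24.6°.

I = 0.01962∠24.6° A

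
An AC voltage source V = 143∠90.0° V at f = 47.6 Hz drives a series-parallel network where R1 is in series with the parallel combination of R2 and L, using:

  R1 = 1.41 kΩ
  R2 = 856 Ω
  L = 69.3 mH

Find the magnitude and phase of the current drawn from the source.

Step 1 — Angular frequency: ω = 2π·f = 2π·47.6 = 299.1 rad/s.
Step 2 — Component impedances:
  R1: Z = R = 1410 Ω
  R2: Z = R = 856 Ω
  L: Z = jωL = j·299.1·0.0693 = 0 + j20.73 Ω
Step 3 — Parallel branch: R2 || L = 1/(1/R2 + 1/L) = 0.5015 + j20.71 Ω.
Step 4 — Series with R1: Z_total = R1 + (R2 || L) = 1411 + j20.71 Ω = 1411∠0.8° Ω.
Step 5 — Source phasor: V = 143∠90.0° V = 0 + j143 V.
Step 6 — Ohm's law: I = V / Z_total = (0 + j143) / (1411 + j20.71) = 0.001489 + j0.1014 A.
Step 7 — Convert to polar: |I| = 0.1014 A, ∠I = 89.2°.

I = 0.1014∠89.2° A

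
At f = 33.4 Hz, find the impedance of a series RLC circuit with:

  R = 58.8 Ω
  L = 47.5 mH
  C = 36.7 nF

Step 1 — Angular frequency: ω = 2π·f = 2π·33.4 = 209.9 rad/s.
Step 2 — Component impedances:
  R: Z = R = 58.8 Ω
  L: Z = jωL = j·209.9·0.0475 = 0 + j9.968 Ω
  C: Z = 1/(jωC) = -j/(ω·C) = 0 - j1.298e+05 Ω
Step 3 — Series combination: Z_total = R + L + C = 58.8 - j1.298e+05 Ω = 1.298e+05∠-90.0° Ω.

Z = 58.8 - j1.298e+05 Ω = 1.298e+05∠-90.0° Ω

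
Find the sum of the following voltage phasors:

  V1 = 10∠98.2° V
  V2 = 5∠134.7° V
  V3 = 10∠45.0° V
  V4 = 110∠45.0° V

Step 1 — Convert each phasor to rectangular form:
  V1 = 10·(cos(98.2°) + j·sin(98.2°)) = -1.426 + j9.898 V
  V2 = 5·(cos(134.7°) + j·sin(134.7°)) = -3.517 + j3.554 V
  V3 = 10·(cos(45.0°) + j·sin(45.0°)) = 7.071 + j7.071 V
  V4 = 110·(cos(45.0°) + j·sin(45.0°)) = 77.78 + j77.78 V
Step 2 — Sum components: V_total = 79.91 + j98.3 V.
Step 3 — Convert to polar: |V_total| = 126.7 V, ∠V_total = 50.9°.

V_total = 126.7∠50.9° V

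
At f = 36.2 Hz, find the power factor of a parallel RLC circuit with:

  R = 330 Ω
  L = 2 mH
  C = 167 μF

Step 1 — Angular frequency: ω = 2π·f = 2π·36.2 = 227.5 rad/s.
Step 2 — Component impedances:
  R: Z = R = 330 Ω
  L: Z = jωL = j·227.5·0.002 = 0 + j0.4549 Ω
  C: Z = 1/(jωC) = -j/(ω·C) = 0 - j26.33 Ω
Step 3 — Parallel combination: 1/Z_total = 1/R + 1/L + 1/C; Z_total = 0.0006493 + j0.4629 Ω = 0.4629∠89.9° Ω.
Step 4 — Power factor: PF = cos(φ) = Re(Z)/|Z| = 0.0006493/0.4629 = 0.001403.
Step 5 — Type: Im(Z) = 0.4629 ⇒ lagging (phase φ = 89.9°).

PF = 0.001403 (lagging, φ = 89.9°)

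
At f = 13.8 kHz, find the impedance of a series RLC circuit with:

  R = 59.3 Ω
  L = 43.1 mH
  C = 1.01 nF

Step 1 — Angular frequency: ω = 2π·f = 2π·1.38e+04 = 8.671e+04 rad/s.
Step 2 — Component impedances:
  R: Z = R = 59.3 Ω
  L: Z = jωL = j·8.671e+04·0.0431 = 0 + j3737 Ω
  C: Z = 1/(jωC) = -j/(ω·C) = 0 - j1.142e+04 Ω
Step 3 — Series combination: Z_total = R + L + C = 59.3 - j7682 Ω = 7682∠-89.6° Ω.

Z = 59.3 - j7682 Ω = 7682∠-89.6° Ω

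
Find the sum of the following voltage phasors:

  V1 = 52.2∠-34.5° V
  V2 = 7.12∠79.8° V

Step 1 — Convert each phasor to rectangular form:
  V1 = 52.2·(cos(-34.5°) + j·sin(-34.5°)) = 43.02 - j29.57 V
  V2 = 7.12·(cos(79.8°) + j·sin(79.8°)) = 1.261 + j7.007 V
Step 2 — Sum components: V_total = 44.28 - j22.56 V.
Step 3 — Convert to polar: |V_total| = 49.7 V, ∠V_total = -27.0°.

V_total = 49.7∠-27.0° V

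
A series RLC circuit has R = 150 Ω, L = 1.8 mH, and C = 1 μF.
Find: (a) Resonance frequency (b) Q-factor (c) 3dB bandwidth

Step 1 — Resonance condition Im(Z)=0 gives ω₀ = 1/√(LC).
Step 2 — ω₀ = 1/√(0.0018·1e-06) = 2.357e+04 rad/s.
Step 3 — f₀ = ω₀/(2π) = 3751 Hz.
Step 4 — Series Q: Q = ω₀L/R = 2.357e+04·0.0018/150 = 0.2828.
Step 5 — 3dB bandwidth: Δω = ω₀/Q = 8.333e+04 rad/s; BW = Δω/(2π) = 1.326e+04 Hz.

(a) f₀ = 3751 Hz  (b) Q = 0.2828  (c) BW = 1.326e+04 Hz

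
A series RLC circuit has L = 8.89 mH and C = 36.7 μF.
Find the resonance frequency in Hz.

Step 1 — Resonance condition Im(Z)=0 gives ω₀ = 1/√(LC).
Step 2 — ω₀ = 1/√(0.00889·3.67e-05) = 1751 rad/s.
Step 3 — f₀ = ω₀/(2π) = 278.6 Hz.

f₀ = 278.6 Hz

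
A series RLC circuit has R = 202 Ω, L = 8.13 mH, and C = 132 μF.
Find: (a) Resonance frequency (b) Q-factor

Step 1 — Resonance condition Im(Z)=0 gives ω₀ = 1/√(LC).
Step 2 — ω₀ = 1/√(0.00813·0.000132) = 965.3 rad/s.
Step 3 — f₀ = ω₀/(2π) = 153.6 Hz.
Step 4 — Series Q: Q = ω₀L/R = 965.3·0.00813/202 = 0.03885.

(a) f₀ = 153.6 Hz  (b) Q = 0.03885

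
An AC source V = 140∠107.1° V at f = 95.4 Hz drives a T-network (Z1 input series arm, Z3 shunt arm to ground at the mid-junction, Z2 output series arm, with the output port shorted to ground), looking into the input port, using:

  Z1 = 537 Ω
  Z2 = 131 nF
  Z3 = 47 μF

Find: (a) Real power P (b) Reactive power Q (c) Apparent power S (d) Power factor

Step 1 — Angular frequency: ω = 2π·f = 2π·95.4 = 599.4 rad/s.
Step 2 — Component impedances:
  Z1: Z = R = 537 Ω
  Z2: Z = 1/(jωC) = -j/(ω·C) = 0 - j1.274e+04 Ω
  Z3: Z = 1/(jωC) = -j/(ω·C) = 0 - j35.5 Ω
Step 3 — With the output port shorted to ground, the output series arm Z2 runs from the junction to ground; the shunt arm Z3 also runs from the junction to ground. They appear in parallel: Z3 || Z2 = 0 - j35.4 Ω.
Step 4 — Series with input arm Z1: Z_in = Z1 + (Z3 || Z2) = 537 - j35.4 Ω = 538.2∠-3.8° Ω.
Step 5 — Source phasor: V = 140∠107.1° V = -41.17 + j133.8 V.
Step 6 — Current: I = V / Z = -0.09268 + j0.2431 A = 0.2601∠110.9° A.
Step 7 — Complex power: S = V·I* = 36.34 - j2.395 VA.
Step 8 — Real power: P = Re(S) = 36.34 W.
Step 9 — Reactive power: Q = Im(S) = -2.395 VAR.
Step 10 — Apparent power: |S| = 36.42 VA.
Step 11 — Power factor: PF = P/|S| = 0.9978 (leading).

(a) P = 36.34 W  (b) Q = -2.395 VAR  (c) S = 36.42 VA  (d) PF = 0.9978 (leading)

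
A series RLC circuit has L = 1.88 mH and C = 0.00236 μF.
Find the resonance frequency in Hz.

Step 1 — Resonance condition Im(Z)=0 gives ω₀ = 1/√(LC).
Step 2 — ω₀ = 1/√(0.00188·2.36e-09) = 4.748e+05 rad/s.
Step 3 — f₀ = ω₀/(2π) = 7.556e+04 Hz.

f₀ = 7.556e+04 Hz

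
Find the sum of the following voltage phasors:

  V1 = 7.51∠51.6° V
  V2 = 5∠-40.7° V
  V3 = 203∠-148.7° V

Step 1 — Convert each phasor to rectangular form:
  V1 = 7.51·(cos(51.6°) + j·sin(51.6°)) = 4.665 + j5.886 V
  V2 = 5·(cos(-40.7°) + j·sin(-40.7°)) = 3.791 - j3.26 V
  V3 = 203·(cos(-148.7°) + j·sin(-148.7°)) = -173.5 - j105.5 V
Step 2 — Sum components: V_total = -165 - j102.8 V.
Step 3 — Convert to polar: |V_total| = 194.4 V, ∠V_total = -148.1°.

V_total = 194.4∠-148.1° V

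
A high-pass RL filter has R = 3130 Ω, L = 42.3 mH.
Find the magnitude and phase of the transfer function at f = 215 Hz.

Step 1 — Angular frequency: ω = 2π·215 = 1351 rad/s.
Step 2 — Transfer function: H(jω) = jωL/(R + jωL).
Step 3 — Numerator jωL = j·57.14; denominator R + jωL = 3130 + j57.14.
Step 4 — H = 0.0003332 + j0.01825.
Step 5 — Magnitude: |H| = 0.01825 (-34.8 dB); phase: φ = 89.0°.

|H| = 0.01825 (-34.8 dB), φ = 89.0°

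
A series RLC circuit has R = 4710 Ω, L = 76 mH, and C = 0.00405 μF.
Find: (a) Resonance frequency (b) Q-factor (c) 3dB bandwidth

Step 1 — Resonance condition Im(Z)=0 gives ω₀ = 1/√(LC).
Step 2 — ω₀ = 1/√(0.076·4.05e-09) = 5.7e+04 rad/s.
Step 3 — f₀ = ω₀/(2π) = 9072 Hz.
Step 4 — Series Q: Q = ω₀L/R = 5.7e+04·0.076/4710 = 0.9197.
Step 5 — 3dB bandwidth: Δω = ω₀/Q = 6.197e+04 rad/s; BW = Δω/(2π) = 9863 Hz.

(a) f₀ = 9072 Hz  (b) Q = 0.9197  (c) BW = 9863 Hz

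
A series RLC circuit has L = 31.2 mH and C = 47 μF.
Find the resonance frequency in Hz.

Step 1 — Resonance condition Im(Z)=0 gives ω₀ = 1/√(LC).
Step 2 — ω₀ = 1/√(0.0312·4.7e-05) = 825.8 rad/s.
Step 3 — f₀ = ω₀/(2π) = 131.4 Hz.

f₀ = 131.4 Hz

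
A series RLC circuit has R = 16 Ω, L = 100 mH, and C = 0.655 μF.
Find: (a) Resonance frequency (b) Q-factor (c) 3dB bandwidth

Step 1 — Resonance: ω₀ = 1/√(LC) = 1/√(0.1·6.55e-07) = 3907 rad/s.
Step 2 — f₀ = ω₀/(2π) = 621.9 Hz.
Step 3 — Series Q: Q = ω₀L/R = 3907·0.1/16 = 24.42.
Step 4 — Bandwidth: Δω = ω₀/Q = 160 rad/s; BW = Δω/(2π) = 25.46 Hz.

(a) f₀ = 621.9 Hz  (b) Q = 24.42  (c) BW = 25.46 Hz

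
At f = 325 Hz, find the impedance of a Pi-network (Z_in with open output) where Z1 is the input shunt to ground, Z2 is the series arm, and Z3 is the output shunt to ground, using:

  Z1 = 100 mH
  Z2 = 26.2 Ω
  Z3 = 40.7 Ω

Step 1 — Angular frequency: ω = 2π·f = 2π·325 = 2042 rad/s.
Step 2 — Component impedances:
  Z1: Z = jωL = j·2042·0.1 = 0 + j204.2 Ω
  Z2: Z = R = 26.2 Ω
  Z3: Z = R = 40.7 Ω
Step 3 — With open output, the series arm Z2 and the output shunt Z3 appear in series to ground: Z2 + Z3 = 66.9 Ω.
Step 4 — Parallel with input shunt Z1: Z_in = Z1 || (Z2 + Z3) = 60.42 + j19.79 Ω = 63.58∠18.1° Ω.

Z = 60.42 + j19.79 Ω = 63.58∠18.1° Ω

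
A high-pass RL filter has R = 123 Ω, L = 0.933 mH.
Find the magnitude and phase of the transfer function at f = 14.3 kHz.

Step 1 — Angular frequency: ω = 2π·1.43e+04 = 8.985e+04 rad/s.
Step 2 — Transfer function: H(jω) = jωL/(R + jωL).
Step 3 — Numerator jωL = j·83.83; denominator R + jωL = 123 + j83.83.
Step 4 — H = 0.3172 + j0.4654.
Step 5 — Magnitude: |H| = 0.5632 (-5.0 dB); phase: φ = 55.7°.

|H| = 0.5632 (-5.0 dB), φ = 55.7°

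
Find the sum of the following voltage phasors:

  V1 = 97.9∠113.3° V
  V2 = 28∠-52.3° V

Step 1 — Convert each phasor to rectangular form:
  V1 = 97.9·(cos(113.3°) + j·sin(113.3°)) = -38.72 + j89.92 V
  V2 = 28·(cos(-52.3°) + j·sin(-52.3°)) = 17.12 - j22.15 V
Step 2 — Sum components: V_total = -21.6 + j67.76 V.
Step 3 — Convert to polar: |V_total| = 71.12 V, ∠V_total = 107.7°.

V_total = 71.12∠107.7° V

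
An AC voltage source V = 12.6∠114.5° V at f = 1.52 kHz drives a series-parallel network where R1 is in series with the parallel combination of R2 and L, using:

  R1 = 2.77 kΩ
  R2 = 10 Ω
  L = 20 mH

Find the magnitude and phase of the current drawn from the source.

Step 1 — Angular frequency: ω = 2π·f = 2π·1520 = 9550 rad/s.
Step 2 — Component impedances:
  R1: Z = R = 2770 Ω
  R2: Z = R = 10 Ω
  L: Z = jωL = j·9550·0.02 = 0 + j191 Ω
Step 3 — Parallel branch: R2 || L = 1/(1/R2 + 1/L) = 9.973 + j0.5221 Ω.
Step 4 — Series with R1: Z_total = R1 + (R2 || L) = 2780 + j0.5221 Ω = 2780∠0.0° Ω.
Step 5 — Source phasor: V = 12.6∠114.5° V = -5.225 + j11.47 V.
Step 6 — Ohm's law: I = V / Z_total = (-5.225 + j11.47) / (2780 + j0.5221) = -0.001879 + j0.004125 A.
Step 7 — Convert to polar: |I| = 0.004532 A, ∠I = 114.5°.

I = 0.004532∠114.5° A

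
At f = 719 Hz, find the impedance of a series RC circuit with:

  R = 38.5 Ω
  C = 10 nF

Step 1 — Angular frequency: ω = 2π·f = 2π·719 = 4518 rad/s.
Step 2 — Component impedances:
  R: Z = R = 38.5 Ω
  C: Z = 1/(jωC) = -j/(ω·C) = 0 - j2.214e+04 Ω
Step 3 — Series combination: Z_total = R + C = 38.5 - j2.214e+04 Ω = 2.214e+04∠-89.9° Ω.

Z = 38.5 - j2.214e+04 Ω = 2.214e+04∠-89.9° Ω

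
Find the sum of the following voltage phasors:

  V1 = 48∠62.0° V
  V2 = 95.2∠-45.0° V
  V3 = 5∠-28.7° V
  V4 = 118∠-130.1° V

Step 1 — Convert each phasor to rectangular form:
  V1 = 48·(cos(62.0°) + j·sin(62.0°)) = 22.53 + j42.38 V
  V2 = 95.2·(cos(-45.0°) + j·sin(-45.0°)) = 67.32 - j67.32 V
  V3 = 5·(cos(-28.7°) + j·sin(-28.7°)) = 4.386 - j2.401 V
  V4 = 118·(cos(-130.1°) + j·sin(-130.1°)) = -76.01 - j90.26 V
Step 2 — Sum components: V_total = 18.23 - j117.6 V.
Step 3 — Convert to polar: |V_total| = 119 V, ∠V_total = -81.2°.

V_total = 119∠-81.2° V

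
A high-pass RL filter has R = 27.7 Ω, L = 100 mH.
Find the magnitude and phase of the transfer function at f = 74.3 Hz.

Step 1 — Angular frequency: ω = 2π·74.3 = 466.8 rad/s.
Step 2 — Transfer function: H(jω) = jωL/(R + jωL).
Step 3 — Numerator jωL = j·46.68; denominator R + jωL = 27.7 + j46.68.
Step 4 — H = 0.7396 + j0.4388.
Step 5 — Magnitude: |H| = 0.86 (-1.3 dB); phase: φ = 30.7°.

|H| = 0.86 (-1.3 dB), φ = 30.7°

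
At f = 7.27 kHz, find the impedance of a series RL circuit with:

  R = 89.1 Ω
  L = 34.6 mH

Step 1 — Angular frequency: ω = 2π·f = 2π·7270 = 4.568e+04 rad/s.
Step 2 — Component impedances:
  R: Z = R = 89.1 Ω
  L: Z = jωL = j·4.568e+04·0.0346 = 0 + j1580 Ω
Step 3 — Series combination: Z_total = R + L = 89.1 + j1580 Ω = 1583∠86.8° Ω.

Z = 89.1 + j1580 Ω = 1583∠86.8° Ω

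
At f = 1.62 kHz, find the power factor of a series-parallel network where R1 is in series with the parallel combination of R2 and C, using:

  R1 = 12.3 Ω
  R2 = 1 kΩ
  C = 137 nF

Step 1 — Angular frequency: ω = 2π·f = 2π·1620 = 1.018e+04 rad/s.
Step 2 — Component impedances:
  R1: Z = R = 12.3 Ω
  R2: Z = R = 1000 Ω
  C: Z = 1/(jωC) = -j/(ω·C) = 0 - j717.1 Ω
Step 3 — Parallel branch: R2 || C = 1/(1/R2 + 1/C) = 339.6 - j473.6 Ω.
Step 4 — Series with R1: Z_total = R1 + (R2 || C) = 351.9 - j473.6 Ω = 590∠-53.4° Ω.
Step 5 — Power factor: PF = cos(φ) = Re(Z)/|Z| = 351.9/590 = 0.5964.
Step 6 — Type: Im(Z) = -473.6 ⇒ leading (phase φ = -53.4°).

PF = 0.5964 (leading, φ = -53.4°)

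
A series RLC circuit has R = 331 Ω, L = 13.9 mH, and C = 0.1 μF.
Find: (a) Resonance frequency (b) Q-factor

Step 1 — Resonance condition Im(Z)=0 gives ω₀ = 1/√(LC).
Step 2 — ω₀ = 1/√(0.0139·1e-07) = 2.682e+04 rad/s.
Step 3 — f₀ = ω₀/(2π) = 4269 Hz.
Step 4 — Series Q: Q = ω₀L/R = 2.682e+04·0.0139/331 = 1.126.

(a) f₀ = 4269 Hz  (b) Q = 1.126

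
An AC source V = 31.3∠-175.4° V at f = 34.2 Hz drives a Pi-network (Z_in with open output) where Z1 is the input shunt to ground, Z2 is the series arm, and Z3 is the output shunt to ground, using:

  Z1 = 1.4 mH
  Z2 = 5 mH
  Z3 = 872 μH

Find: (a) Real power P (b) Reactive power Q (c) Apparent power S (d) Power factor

Step 1 — Angular frequency: ω = 2π·f = 2π·34.2 = 214.9 rad/s.
Step 2 — Component impedances:
  Z1: Z = jωL = j·214.9·0.0014 = 0 + j0.3008 Ω
  Z2: Z = jωL = j·214.9·0.005 = 0 + j1.074 Ω
  Z3: Z = jωL = j·214.9·0.000872 = 0 + j0.1874 Ω
Step 3 — With open output, the series arm Z2 and the output shunt Z3 appear in series to ground: Z2 + Z3 = 0 + j1.262 Ω.
Step 4 — Parallel with input shunt Z1: Z_in = Z1 || (Z2 + Z3) = 0 + j0.2429 Ω = 0.2429∠90.0° Ω.
Step 5 — Source phasor: V = 31.3∠-175.4° V = -31.2 - j2.51 V.
Step 6 — Current: I = V / Z = -10.33 + j128.4 A = 128.8∠94.6° A.
Step 7 — Complex power: S = V·I* = 0 + j4033 VA.
Step 8 — Real power: P = Re(S) = 0 W.
Step 9 — Reactive power: Q = Im(S) = 4033 VAR.
Step 10 — Apparent power: |S| = 4033 VA.
Step 11 — Power factor: PF = P/|S| = 0 (lagging).

(a) P = 0 W  (b) Q = 4033 VAR  (c) S = 4033 VA  (d) PF = 0 (lagging)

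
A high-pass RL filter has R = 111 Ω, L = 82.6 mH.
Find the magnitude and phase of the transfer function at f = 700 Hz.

Step 1 — Angular frequency: ω = 2π·700 = 4398 rad/s.
Step 2 — Transfer function: H(jω) = jωL/(R + jωL).
Step 3 — Numerator jωL = j·363.3; denominator R + jωL = 111 + j363.3.
Step 4 — H = 0.9146 + j0.2795.
Step 5 — Magnitude: |H| = 0.9564 (-0.4 dB); phase: φ = 17.0°.

|H| = 0.9564 (-0.4 dB), φ = 17.0°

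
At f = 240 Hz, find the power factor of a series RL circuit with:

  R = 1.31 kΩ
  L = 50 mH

Step 1 — Angular frequency: ω = 2π·f = 2π·240 = 1508 rad/s.
Step 2 — Component impedances:
  R: Z = R = 1310 Ω
  L: Z = jωL = j·1508·0.05 = 0 + j75.4 Ω
Step 3 — Series combination: Z_total = R + L = 1310 + j75.4 Ω = 1312∠3.3° Ω.
Step 4 — Power factor: PF = cos(φ) = Re(Z)/|Z| = 1310/1312.2 = 0.9983.
Step 5 — Type: Im(Z) = 75.4 ⇒ lagging (phase φ = 3.3°).

PF = 0.9983 (lagging, φ = 3.3°)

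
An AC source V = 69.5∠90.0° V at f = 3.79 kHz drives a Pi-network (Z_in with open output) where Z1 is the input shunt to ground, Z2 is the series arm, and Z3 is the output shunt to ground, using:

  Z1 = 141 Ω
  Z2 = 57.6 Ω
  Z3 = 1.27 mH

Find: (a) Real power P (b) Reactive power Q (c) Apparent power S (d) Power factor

Step 1 — Angular frequency: ω = 2π·f = 2π·3790 = 2.381e+04 rad/s.
Step 2 — Component impedances:
  Z1: Z = R = 141 Ω
  Z2: Z = R = 57.6 Ω
  Z3: Z = jωL = j·2.381e+04·0.00127 = 0 + j30.24 Ω
Step 3 — With open output, the series arm Z2 and the output shunt Z3 appear in series to ground: Z2 + Z3 = 57.6 + j30.24 Ω.
Step 4 — Parallel with input shunt Z1: Z_in = Z1 || (Z2 + Z3) = 43.16 + j14.9 Ω = 45.66∠19.0° Ω.
Step 5 — Source phasor: V = 69.5∠90.0° V = 0 + j69.5 V.
Step 6 — Current: I = V / Z = 0.4966 + j1.439 A = 1.522∠71.0° A.
Step 7 — Complex power: S = V·I* = 99.99 + j34.51 VA.
Step 8 — Real power: P = Re(S) = 99.99 W.
Step 9 — Reactive power: Q = Im(S) = 34.51 VAR.
Step 10 — Apparent power: |S| = 105.8 VA.
Step 11 — Power factor: PF = P/|S| = 0.9453 (lagging).

(a) P = 99.99 W  (b) Q = 34.51 VAR  (c) S = 105.8 VA  (d) PF = 0.9453 (lagging)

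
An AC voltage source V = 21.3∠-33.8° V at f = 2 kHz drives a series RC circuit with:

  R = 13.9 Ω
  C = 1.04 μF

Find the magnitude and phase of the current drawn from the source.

Step 1 — Angular frequency: ω = 2π·f = 2π·2000 = 1.257e+04 rad/s.
Step 2 — Component impedances:
  R: Z = R = 13.9 Ω
  C: Z = 1/(jωC) = -j/(ω·C) = 0 - j76.52 Ω
Step 3 — Series combination: Z_total = R + C = 13.9 - j76.52 Ω = 77.77∠-79.7° Ω.
Step 4 — Source phasor: V = 21.3∠-33.8° V = 17.7 - j11.85 V.
Step 5 — Ohm's law: I = V / Z_total = (17.7 - j11.85) / (13.9 - j76.52) = 0.1906 + j0.1967 A.
Step 6 — Convert to polar: |I| = 0.2739 A, ∠I = 45.9°.

I = 0.2739∠45.9° A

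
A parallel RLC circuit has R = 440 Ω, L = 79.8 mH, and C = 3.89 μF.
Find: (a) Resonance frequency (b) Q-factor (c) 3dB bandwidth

Step 1 — Resonance: ω₀ = 1/√(LC) = 1/√(0.0798·3.89e-06) = 1795 rad/s.
Step 2 — f₀ = ω₀/(2π) = 285.7 Hz.
Step 3 — Parallel Q: Q = R/(ω₀L) = 440/(1795·0.0798) = 3.072.
Step 4 — Bandwidth: Δω = ω₀/Q = 584.2 rad/s; BW = Δω/(2π) = 92.99 Hz.

(a) f₀ = 285.7 Hz  (b) Q = 3.072  (c) BW = 92.99 Hz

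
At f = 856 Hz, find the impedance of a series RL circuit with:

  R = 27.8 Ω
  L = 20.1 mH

Step 1 — Angular frequency: ω = 2π·f = 2π·856 = 5378 rad/s.
Step 2 — Component impedances:
  R: Z = R = 27.8 Ω
  L: Z = jωL = j·5378·0.0201 = 0 + j108.1 Ω
Step 3 — Series combination: Z_total = R + L = 27.8 + j108.1 Ω = 111.6∠75.6° Ω.

Z = 27.8 + j108.1 Ω = 111.6∠75.6° Ω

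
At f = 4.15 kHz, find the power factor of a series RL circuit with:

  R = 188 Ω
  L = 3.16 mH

Step 1 — Angular frequency: ω = 2π·f = 2π·4150 = 2.608e+04 rad/s.
Step 2 — Component impedances:
  R: Z = R = 188 Ω
  L: Z = jωL = j·2.608e+04·0.00316 = 0 + j82.4 Ω
Step 3 — Series combination: Z_total = R + L = 188 + j82.4 Ω = 205.3∠23.7° Ω.
Step 4 — Power factor: PF = cos(φ) = Re(Z)/|Z| = 188/205.26 = 0.9159.
Step 5 — Type: Im(Z) = 82.4 ⇒ lagging (phase φ = 23.7°).

PF = 0.9159 (lagging, φ = 23.7°)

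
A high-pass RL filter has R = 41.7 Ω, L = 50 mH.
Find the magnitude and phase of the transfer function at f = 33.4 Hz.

Step 1 — Angular frequency: ω = 2π·33.4 = 209.9 rad/s.
Step 2 — Transfer function: H(jω) = jωL/(R + jωL).
Step 3 — Numerator jωL = j·10.49; denominator R + jωL = 41.7 + j10.49.
Step 4 — H = 0.05955 + j0.2366.
Step 5 — Magnitude: |H| = 0.244 (-12.3 dB); phase: φ = 75.9°.

|H| = 0.244 (-12.3 dB), φ = 75.9°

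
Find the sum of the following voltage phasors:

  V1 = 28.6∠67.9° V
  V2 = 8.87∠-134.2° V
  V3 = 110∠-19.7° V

Step 1 — Convert each phasor to rectangular form:
  V1 = 28.6·(cos(67.9°) + j·sin(67.9°)) = 10.76 + j26.5 V
  V2 = 8.87·(cos(-134.2°) + j·sin(-134.2°)) = -6.184 - j6.359 V
  V3 = 110·(cos(-19.7°) + j·sin(-19.7°)) = 103.6 - j37.08 V
Step 2 — Sum components: V_total = 108.1 - j16.94 V.
Step 3 — Convert to polar: |V_total| = 109.5 V, ∠V_total = -8.9°.

V_total = 109.5∠-8.9° V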